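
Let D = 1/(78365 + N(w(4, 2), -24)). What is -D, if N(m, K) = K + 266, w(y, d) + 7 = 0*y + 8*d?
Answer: -1/78607 ≈ -1.2722e-5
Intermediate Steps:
w(y, d) = -7 + 8*d (w(y, d) = -7 + (0*y + 8*d) = -7 + (0 + 8*d) = -7 + 8*d)
N(m, K) = 266 + K
D = 1/78607 (D = 1/(78365 + (266 - 24)) = 1/(78365 + 242) = 1/78607 ≈ 1.2722e-5)
-D = -1*1/78607 = -1/78607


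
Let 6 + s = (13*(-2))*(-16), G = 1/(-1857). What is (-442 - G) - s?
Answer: -1582163/1857 ≈ -852.00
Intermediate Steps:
G = -1/1857 ≈ -0.00053850
s = 410 (s = -6 + (13*(-2))*(-16) = -6 - 26*(-16) = -6 + 416 = 410)
(-442 - G) - s = (-442 - 1*(-1/1857)) - 1*410 = (-442 + 1/1857) - 410 = -820793/1857 - 410 = -1582163/1857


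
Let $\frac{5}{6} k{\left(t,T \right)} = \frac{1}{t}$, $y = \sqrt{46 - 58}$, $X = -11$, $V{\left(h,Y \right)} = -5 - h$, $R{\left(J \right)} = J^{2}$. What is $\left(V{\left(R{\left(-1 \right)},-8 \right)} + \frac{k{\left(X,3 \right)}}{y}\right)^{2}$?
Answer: $\frac{\left(330 - i \sqrt{3}\right)^{2}}{3025} \approx 35.999 - 0.3779 i$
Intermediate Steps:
$y = 2 i \sqrt{3}$ ($y = \sqrt{-12} = 2 i \sqrt{3} \approx 3.4641 i$)
$k{\left(t,T \right)} = \frac{6}{5 t}$
$\left(V{\left(R{\left(-1 \right)},-8 \right)} + \frac{k{\left(X,3 \right)}}{y}\right)^{2} = \left(\left(-5 - \left(-1\right)^{2}\right) + \frac{\frac{6}{5} \frac{1}{-11}}{2 i \sqrt{3}}\right)^{2} = \left(\left(-5 - 1\right) + \frac{6}{5} \left(- \frac{1}{11}\right) \left(- \frac{i \sqrt{3}}{6}\right)\right)^{2} = \left(\left(-5 - 1\right) - \frac{6 \left(- \frac{i \sqrt{3}}{6}\right)}{55}\right)^{2} = \left(-6 + \frac{i \sqrt{3}}{55}\right)^{2}$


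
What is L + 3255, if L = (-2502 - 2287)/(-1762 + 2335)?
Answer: 1860326/573 ≈ 3246.6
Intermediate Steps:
L = -4789/573 ≈ -8.3578
L + 3255 = -4789/573 + 3255 = 1860326/573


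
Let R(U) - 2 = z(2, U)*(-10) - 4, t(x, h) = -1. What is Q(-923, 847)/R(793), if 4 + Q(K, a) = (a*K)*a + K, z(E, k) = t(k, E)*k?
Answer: -331084717/3964 ≈ -83523.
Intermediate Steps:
z(E, k) = -k
Q(K, a) = -4 + K + K*a² (Q(K, a) = -4 + ((a*K)*a + K) = -4 + ((K*a)*a + K) = -4 + (K*a² + K) = -4 + (K + K*a²) = -4 + K + K*a²)
R(U) = -2 + 10*U (R(U) = 2 + (-U*(-10) - 4) = 2 + (10*U - 4) = 2 + (-4 + 10*U) = -2 + 10*U)
Q(-923, 847)/R(793) = (-4 - 923 - 923*847²)/(-2 + 10*793) = (-4 - 923 - 923*717409)/(-2 + 7930) = (-4 - 923 - 662168507)/7928 = -662169434*1/7928 = -331084717/3964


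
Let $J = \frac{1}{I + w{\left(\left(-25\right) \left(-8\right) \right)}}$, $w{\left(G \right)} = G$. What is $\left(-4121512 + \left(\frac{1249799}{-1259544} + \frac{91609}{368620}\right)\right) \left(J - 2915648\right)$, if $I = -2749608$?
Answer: $\frac{36523625262156800024599866607}{3039359973807872} \approx 1.2017 \cdot 10^{13}$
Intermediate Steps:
$J = - \frac{1}{2749408}$ ($J = \frac{1}{-2749608 - -200} = \frac{1}{-2749608 + 200} = \frac{1}{-2749408} = - \frac{1}{2749408} \approx -3.6371 \cdot 10^{-7}$)
$\left(-4121512 + \left(\frac{1249799}{-1259544} + \frac{91609}{368620}\right)\right) \left(J - 2915648\right) = \left(-4121512 + \left(\frac{1249799}{-1259544} + \frac{91609}{368620}\right)\right) \left(- \frac{1}{2749408} - 2915648\right) = \left(-4121512 + \left(1249799 \left(- \frac{1}{1259544}\right) + 91609 \cdot \frac{1}{368620}\right)\right) \left(- \frac{8016305936385}{2749408}\right) = \left(-4121512 + \left(- \frac{1249799}{1259544} + \frac{13087}{52660}\right)\right) \left(- \frac{8016305936385}{2749408}\right) = \left(-4121512 - \frac{12332690753}{16581896760}\right) \left(- \frac{8016305936385}{2749408}\right) = \left(- \frac{68342498811791873}{16581896760}\right) \left(- \frac{8016305936385}{2749408}\right) = \frac{36523625262156800024599866607}{3039359973807872}$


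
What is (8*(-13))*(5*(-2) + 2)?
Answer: 832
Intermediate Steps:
(8*(-13))*(5*(-2) + 2) = -104*(-10 + 2) = -104*(-8) = 832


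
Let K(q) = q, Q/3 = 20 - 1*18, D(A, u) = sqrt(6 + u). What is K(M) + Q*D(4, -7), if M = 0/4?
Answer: 6*I ≈ 6.0*I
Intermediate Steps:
Q = 6 (Q = 3*(20 - 1*18) = 3*(20 - 18) = 3*2 = 6)
M = 0 (M = 0*(1/4) = 0)
K(M) + Q*D(4, -7) = 0 + 6*sqrt(6 - 7) = 0 + 6*sqrt(-1) = 0 + 6*I = 6*I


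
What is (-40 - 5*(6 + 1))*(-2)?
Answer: 150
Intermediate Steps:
(-40 - 5*(6 + 1))*(-2) = (-40 - 5*7)*(-2) = (-40 - 35)*(-2) = -75*(-2) = 150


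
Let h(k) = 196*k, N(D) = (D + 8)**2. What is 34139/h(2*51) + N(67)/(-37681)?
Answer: 23957891/15373848 ≈ 1.5584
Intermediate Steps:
N(D) = (8 + D)**2
34139/h(2*51) + N(67)/(-37681) = 34139/((196*(2*51))) + (8 + 67)**2/(-37681) = 34139/((196*102)) + 75**2*(-1/37681) = 34139/19992 + 5625*(-1/37681) = 34139*(1/19992) - 5625/37681 = 4877/2856 - 5625/37681 = 23957891/15373848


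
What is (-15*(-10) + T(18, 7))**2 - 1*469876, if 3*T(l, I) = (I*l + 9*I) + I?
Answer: -3811568/9 ≈ -4.2351e+5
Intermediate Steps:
T(l, I) = 10*I/3 + I*l/3 (T(l, I) = ((I*l + 9*I) + I)/3 = ((9*I + I*l) + I)/3 = (10*I + I*l)/3 = 10*I/3 + I*l/3)
(-15*(-10) + T(18, 7))**2 - 1*469876 = (-15*(-10) + (1/3)*7*(10 + 18))**2 - 1*469876 = (150 + (1/3)*7*28)**2 - 469876 = (150 + 196/3)**2 - 469876 = (646/3)**2 - 469876 = 417316/9 - 469876 = -3811568/9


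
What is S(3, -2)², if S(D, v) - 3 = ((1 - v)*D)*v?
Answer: 225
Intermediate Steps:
S(D, v) = 3 + D*v*(1 - v) (S(D, v) = 3 + ((1 - v)*D)*v = 3 + (D*(1 - v))*v = 3 + D*v*(1 - v))
S(3, -2)² = (3 + 3*(-2) - 1*3*(-2)²)² = (3 - 6 - 1*3*4)² = (3 - 6 - 12)² = (-15)² = 225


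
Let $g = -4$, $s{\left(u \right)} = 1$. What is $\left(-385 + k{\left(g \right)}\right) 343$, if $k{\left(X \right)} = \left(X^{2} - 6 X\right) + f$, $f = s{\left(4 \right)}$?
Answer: $-117992$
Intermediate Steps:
$f = 1$
$k{\left(X \right)} = 1 + X^{2} - 6 X$ ($k{\left(X \right)} = \left(X^{2} - 6 X\right) + 1 = 1 + X^{2} - 6 X$)
$\left(-385 + k{\left(g \right)}\right) 343 = \left(-385 + \left(1 + \left(-4\right)^{2} - -24\right)\right) 343 = \left(-385 + \left(1 + 16 + 24\right)\right) 343 = \left(-385 + 41\right) 343 = \left(-344\right) 343 = -117992$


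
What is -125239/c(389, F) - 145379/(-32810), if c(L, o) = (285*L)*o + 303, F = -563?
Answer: 4539092678929/1023945832260 ≈ 4.4329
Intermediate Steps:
c(L, o) = 303 + 285*L*o (c(L, o) = 285*L*o + 303 = 303 + 285*L*o)
-125239/c(389, F) - 145379/(-32810) = -125239/(303 + 285*389*(-563)) - 145379/(-32810) = -125239/(303 - 62416995) - 145379*(-1/32810) = -125239/(-62416692) + 145379/32810 = -125239*(-1/62416692) + 145379/32810 = 125239/62416692 + 145379/32810 = 4539092678929/1023945832260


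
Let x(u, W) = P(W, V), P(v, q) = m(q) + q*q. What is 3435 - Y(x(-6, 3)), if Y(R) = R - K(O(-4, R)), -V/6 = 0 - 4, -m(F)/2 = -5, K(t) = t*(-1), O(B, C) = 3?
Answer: 2846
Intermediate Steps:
K(t) = -t
m(F) = 10 (m(F) = -2*(-5) = 10)
V = 24 (V = -6*(0 - 4) = -6*(-4) = 24)
P(v, q) = 10 + q² (P(v, q) = 10 + q*q = 10 + q²)
x(u, W) = 586 (x(u, W) = 10 + 24² = 10 + 576 = 586)
Y(R) = 3 + R (Y(R) = R - (-1)*3 = R - 1*(-3) = R + 3 = 3 + R)
3435 - Y(x(-6, 3)) = 3435 - (3 + 586) = 3435 - 1*589 = 3435 - 589 = 2846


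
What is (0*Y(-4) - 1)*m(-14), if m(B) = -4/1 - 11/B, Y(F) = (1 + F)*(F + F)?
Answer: 45/14 ≈ 3.2143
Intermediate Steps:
Y(F) = 2*F*(1 + F) (Y(F) = (1 + F)*(2*F) = 2*F*(1 + F))
m(B) = -4 - 11/B (m(B) = -4*1 - 11/B = -4 - 11/B)
(0*Y(-4) - 1)*m(-14) = (0*(2*(-4)*(1 - 4)) - 1)*(-4 - 11/(-14)) = (0*(2*(-4)*(-3)) - 1)*(-4 - 11*(-1/14)) = (0*24 - 1)*(-4 + 11/14) = (0 - 1)*(-45/14) = -1*(-45/14) = 45/14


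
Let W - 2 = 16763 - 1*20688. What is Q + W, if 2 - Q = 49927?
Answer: -53848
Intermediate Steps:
Q = -49925 (Q = 2 - 1*49927 = 2 - 49927 = -49925)
W = -3923 (W = 2 + (16763 - 1*20688) = 2 + (16763 - 20688) = 2 - 3925 = -3923)
Q + W = -49925 - 3923 = -53848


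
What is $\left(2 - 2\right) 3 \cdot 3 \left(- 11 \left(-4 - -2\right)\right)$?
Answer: $0$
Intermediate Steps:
$\left(2 - 2\right) 3 \cdot 3 \left(- 11 \left(-4 - -2\right)\right) = 0 \cdot 3 \cdot 3 \left(- 11 \left(-4 + 2\right)\right) = 0 \cdot 3 \left(\left(-11\right) \left(-2\right)\right) = 0 \cdot 22 = 0$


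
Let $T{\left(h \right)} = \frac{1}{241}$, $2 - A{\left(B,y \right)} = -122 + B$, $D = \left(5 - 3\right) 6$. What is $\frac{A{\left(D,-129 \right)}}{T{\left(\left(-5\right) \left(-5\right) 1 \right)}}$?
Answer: $26992$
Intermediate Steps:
$D = 12$ ($D = 2 \cdot 6 = 12$)
$A{\left(B,y \right)} = 124 - B$ ($A{\left(B,y \right)} = 2 - \left(-122 + B\right) = 124 - B$)
$T{\left(h \right)} = \frac{1}{241}$
$\frac{A{\left(D,-129 \right)}}{T{\left(\left(-5\right) \left(-5\right) 1 \right)}} = \left(124 - 12\right) \frac{1}{\frac{1}{241}} = \left(124 - 12\right) 241 = 112 \cdot 241 = 26992$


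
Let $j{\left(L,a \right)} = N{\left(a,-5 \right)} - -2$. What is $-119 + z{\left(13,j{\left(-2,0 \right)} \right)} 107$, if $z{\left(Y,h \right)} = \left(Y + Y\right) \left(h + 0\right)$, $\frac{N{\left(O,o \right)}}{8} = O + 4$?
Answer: $94469$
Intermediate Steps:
$N{\left(O,o \right)} = 32 + 8 O$ ($N{\left(O,o \right)} = 8 \left(O + 4\right) = 8 \left(4 + O\right) = 32 + 8 O$)
$j{\left(L,a \right)} = 34 + 8 a$ ($j{\left(L,a \right)} = \left(32 + 8 a\right) - -2 = \left(32 + 8 a\right) + 2 = 34 + 8 a$)
$z{\left(Y,h \right)} = 2 Y h$
$-119 + z{\left(13,j{\left(-2,0 \right)} \right)} 107 = -119 + 2 \cdot 13 \left(34 + 8 \cdot 0\right) 107 = -119 + 2 \cdot 13 \left(34 + 0\right) 107 = -119 + 2 \cdot 13 \cdot 34 \cdot 107 = -119 + 884 \cdot 107 = -119 + 94588 = 94469$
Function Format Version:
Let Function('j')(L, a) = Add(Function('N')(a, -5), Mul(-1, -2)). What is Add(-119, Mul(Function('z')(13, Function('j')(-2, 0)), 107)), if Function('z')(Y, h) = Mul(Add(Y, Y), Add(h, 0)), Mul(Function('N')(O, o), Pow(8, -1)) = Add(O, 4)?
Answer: 94469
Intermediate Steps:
Function('N')(O, o) = Add(32, Mul(8, O)) (Function('N')(O, o) = Mul(8, Add(O, 4)) = Mul(8, Add(4, O)) = Add(32, Mul(8, O)))
Function('j')(L, a) = Add(34, Mul(8, a)) (Function('j')(L, a) = Add(Add(32, Mul(8, a)), Mul(-1, -2)) = Add(Add(32, Mul(8, a)), 2) = Add(34, Mul(8, a)))
Function('z')(Y, h) = Mul(2, Y, h) (Function('z')(Y, h) = Mul(Mul(2, Y), h) = Mul(2, Y, h))
Add(-119, Mul(Function('z')(13, Function('j')(-2, 0)), 107)) = Add(-119, Mul(Mul(2, 13, Add(34, Mul(8, 0))), 107)) = Add(-119, Mul(Mul(2, 13, Add(34, 0)), 107)) = Add(-119, Mul(Mul(2, 13, 34), 107)) = Add(-119, Mul(884, 107)) = Add(-119, 94588) = 94469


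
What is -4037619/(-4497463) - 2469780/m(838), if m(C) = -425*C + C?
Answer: 3135589662567/399500643364 ≈ 7.8488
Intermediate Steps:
m(C) = -424*C
-4037619/(-4497463) - 2469780/m(838) = -4037619/(-4497463) - 2469780/((-424*838)) = -4037619*(-1/4497463) - 2469780/(-355312) = 4037619/4497463 - 2469780*(-1/355312) = 4037619/4497463 + 617445/88828 = 3135589662567/399500643364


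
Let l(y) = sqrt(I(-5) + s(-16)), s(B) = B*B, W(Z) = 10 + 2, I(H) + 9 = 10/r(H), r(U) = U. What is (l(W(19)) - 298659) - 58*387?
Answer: -321105 + 7*sqrt(5) ≈ -3.2109e+5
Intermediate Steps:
I(H) = -9 + 10/H
W(Z) = 12
s(B) = B**2
l(y) = 7*sqrt(5) (l(y) = sqrt((-9 + 10/(-5)) + (-16)**2) = sqrt((-9 + 10*(-1/5)) + 256) = sqrt((-9 - 2) + 256) = sqrt(-11 + 256) = sqrt(245) = 7*sqrt(5))
(l(W(19)) - 298659) - 58*387 = (7*sqrt(5) - 298659) - 58*387 = (-298659 + 7*sqrt(5)) - 22446 = -321105 + 7*sqrt(5)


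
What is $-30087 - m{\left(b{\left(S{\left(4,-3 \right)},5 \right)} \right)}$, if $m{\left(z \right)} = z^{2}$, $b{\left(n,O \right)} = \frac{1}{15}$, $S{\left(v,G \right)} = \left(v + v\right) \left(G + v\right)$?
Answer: $- \frac{6769576}{225} \approx -30087.0$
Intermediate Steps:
$S{\left(v,G \right)} = 2 v \left(G + v\right)$
$b{\left(n,O \right)} = \frac{1}{15}$
$-30087 - m{\left(b{\left(S{\left(4,-3 \right)},5 \right)} \right)} = -30087 - \left(\frac{1}{15}\right)^{2} = -30087 - \frac{1}{225} = - \frac{6769576}{225}$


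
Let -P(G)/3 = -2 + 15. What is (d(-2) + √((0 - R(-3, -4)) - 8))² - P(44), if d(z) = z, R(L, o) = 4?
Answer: 31 - 8*I*√3 ≈ 31.0 - 13.856*I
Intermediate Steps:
P(G) = -39 (P(G) = -3*(-2 + 15) = -3*13 = -39)
(d(-2) + √((0 - R(-3, -4)) - 8))² - P(44) = (-2 + √((0 - 1*4) - 8))² - 1*(-39) = (-2 + √((0 - 4) - 8))² + 39 = (-2 + √(-4 - 8))² + 39 = (-2 + √(-12))² + 39 = (-2 + 2*I*√3)² + 39 = 39 + (-2 + 2*I*√3)²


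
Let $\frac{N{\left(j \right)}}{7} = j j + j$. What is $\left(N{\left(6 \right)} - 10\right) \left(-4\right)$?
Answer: $-1136$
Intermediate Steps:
$N{\left(j \right)} = 7 j + 7 j^{2}$ ($N{\left(j \right)} = 7 \left(j j + j\right) = 7 \left(j^{2} + j\right) = 7 \left(j + j^{2}\right) = 7 j + 7 j^{2}$)
$\left(N{\left(6 \right)} - 10\right) \left(-4\right) = \left(7 \cdot 6 \left(1 + 6\right) - 10\right) \left(-4\right) = \left(7 \cdot 6 \cdot 7 - 10\right) \left(-4\right) = \left(294 - 10\right) \left(-4\right) = 284 \left(-4\right) = -1136$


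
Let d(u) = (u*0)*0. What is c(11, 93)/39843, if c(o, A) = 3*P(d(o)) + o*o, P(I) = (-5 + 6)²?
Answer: 124/39843 ≈ 0.0031122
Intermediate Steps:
d(u) = 0 (d(u) = 0*0 = 0)
P(I) = 1 (P(I) = 1² = 1)
c(o, A) = 3 + o² (c(o, A) = 3*1 + o*o = 3 + o²)
c(11, 93)/39843 = (3 + 11²)/39843 = (3 + 121)*(1/39843) = 124*(1/39843) = 124/39843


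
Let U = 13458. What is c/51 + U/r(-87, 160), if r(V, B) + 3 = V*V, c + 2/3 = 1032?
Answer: 249689/11349 ≈ 22.001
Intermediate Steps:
c = 3094/3 (c = -⅔ + 1032 = 3094/3 ≈ 1031.3)
r(V, B) = -3 + V² (r(V, B) = -3 + V*V = -3 + V²)
c/51 + U/r(-87, 160) = (3094/3)/51 + 13458/(-3 + (-87)²) = (3094/3)*(1/51) + 13458/(-3 + 7569) = 182/9 + 13458/7566 = 182/9 + 13458*(1/7566) = 182/9 + 2243/1261 = 249689/11349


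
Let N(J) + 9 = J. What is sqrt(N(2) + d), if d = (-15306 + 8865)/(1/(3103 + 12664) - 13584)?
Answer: I*sqrt(299357295562419334)/214178927 ≈ 2.5546*I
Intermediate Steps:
N(J) = -9 + J
d = 101555247/214178927 (d = -6441/(1/15767 - 13584) = -6441/(-214178927/15767) = -6441*(-15767/214178927) = 101555247/214178927 ≈ 0.47416)
sqrt(N(2) + d) = sqrt((-9 + 2) + 101555247/214178927) = sqrt(-7 + 101555247/214178927) = sqrt(-1397697242/214178927) = I*sqrt(299357295562419334)/214178927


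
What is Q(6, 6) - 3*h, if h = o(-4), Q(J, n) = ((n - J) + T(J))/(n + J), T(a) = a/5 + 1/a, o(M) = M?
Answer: 4361/360 ≈ 12.114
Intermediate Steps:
T(a) = 1/a + a/5 (T(a) = a*(⅕) + 1/a = a/5 + 1/a = 1/a + a/5)
Q(J, n) = (n + 1/J - 4*J/5)/(J + n) (Q(J, n) = ((n - J) + (1/J + J/5))/(n + J) = (n + 1/J - 4*J/5)/(J + n))
h = -4
Q(6, 6) - 3*h = (1 + (⅕)*6² + 6*(6 - 1*6))/(6*(6 + 6)) - 3*(-4) = (⅙)*(1 + (⅕)*36 + 6*(6 - 6))/12 + 12 = (⅙)*(1/12)*(1 + 36/5 + 6*0) + 12 = (⅙)*(1/12)*(1 + 36/5 + 0) + 12 = (⅙)*(1/12)*(41/5) + 12 = 41/360 + 12 = 4361/360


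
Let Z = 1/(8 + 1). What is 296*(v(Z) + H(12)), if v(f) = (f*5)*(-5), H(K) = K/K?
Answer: -4736/9 ≈ -526.22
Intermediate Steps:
H(K) = 1
Z = 1/9 ≈ 0.11111
v(f) = -25*f (v(f) = (5*f)*(-5) = -25*f)
296*(v(Z) + H(12)) = 296*(-25*1/9 + 1) = 296*(-25/9 + 1) = 296*(-16/9) = -4736/9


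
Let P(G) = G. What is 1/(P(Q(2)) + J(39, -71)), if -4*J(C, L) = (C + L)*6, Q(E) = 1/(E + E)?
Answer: 4/193 ≈ 0.020725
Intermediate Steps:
Q(E) = 1/(2*E)
J(C, L) = -3*C/2 - 3*L/2 (J(C, L) = -(C + L)*6/4 = -(6*C + 6*L)/4 = -3*C/2 - 3*L/2)
1/(P(Q(2)) + J(39, -71)) = 1/((½)/2 + (-3/2*39 - 3/2*(-71))) = 1/((½)*(½) + (-117/2 + 213/2)) = 1/(¼ + 48) = 1/(193/4) = 4/193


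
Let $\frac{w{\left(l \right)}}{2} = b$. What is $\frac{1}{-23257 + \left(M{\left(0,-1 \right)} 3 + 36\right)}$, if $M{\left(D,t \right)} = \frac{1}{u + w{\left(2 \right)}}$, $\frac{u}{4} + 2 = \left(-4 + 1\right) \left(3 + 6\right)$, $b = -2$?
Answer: $- \frac{40}{928841} \approx -4.3064 \cdot 10^{-5}$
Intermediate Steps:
$w{\left(l \right)} = -4$ ($w{\left(l \right)} = 2 \left(-2\right) = -4$)
$u = -116$ ($u = -8 + 4 \left(-4 + 1\right) \left(3 + 6\right) = -8 + 4 \left(\left(-3\right) 9\right) = -8 + 4 \left(-27\right) = -8 - 108 = -116$)
$M{\left(D,t \right)} = - \frac{1}{120}$ ($M{\left(D,t \right)} = \frac{1}{-116 - 4} = \frac{1}{-120} = - \frac{1}{120}$)
$\frac{1}{-23257 + \left(M{\left(0,-1 \right)} 3 + 36\right)} = \frac{1}{-23257 + \left(\left(- \frac{1}{120}\right) 3 + 36\right)} = \frac{1}{-23257 + \left(- \frac{1}{40} + 36\right)} = \frac{1}{-23257 + \frac{1439}{40}} = \frac{1}{- \frac{928841}{40}} = - \frac{40}{928841}$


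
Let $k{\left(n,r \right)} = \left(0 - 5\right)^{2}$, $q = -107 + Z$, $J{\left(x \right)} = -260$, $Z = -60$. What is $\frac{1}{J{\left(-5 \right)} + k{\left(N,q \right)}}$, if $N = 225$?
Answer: $- \frac{1}{235} \approx -0.0042553$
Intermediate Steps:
$q = -167$ ($q = -107 - 60 = -167$)
$k{\left(n,r \right)} = 25$ ($k{\left(n,r \right)} = \left(-5\right)^{2} = 25$)
$\frac{1}{J{\left(-5 \right)} + k{\left(N,q \right)}} = \frac{1}{-260 + 25} = \frac{1}{-235} = - \frac{1}{235}$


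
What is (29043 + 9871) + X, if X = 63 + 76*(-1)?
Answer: 38901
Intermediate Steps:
X = -13 (X = 63 - 76 = -13)
(29043 + 9871) + X = (29043 + 9871) - 13 = 38914 - 13 = 38901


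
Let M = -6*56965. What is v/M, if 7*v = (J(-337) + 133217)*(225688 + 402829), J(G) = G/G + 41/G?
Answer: -5643381863545/161256522 ≈ -34996.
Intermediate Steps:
J(G) = 1 + 41/G
M = -341790
v = 28216909317725/2359 (v = (((41 - 337)/(-337) + 133217)*(225688 + 402829))/7 = ((-1/337*(-296) + 133217)*628517)/7 = ((296/337 + 133217)*628517)/7 = ((44894425/337)*628517)/7 = (⅐)*(28216909317725/337) = 28216909317725/2359 ≈ 1.1961e+10)
v/M = (28216909317725/2359)/(-341790) = (28216909317725/2359)*(-1/341790) = -5643381863545/161256522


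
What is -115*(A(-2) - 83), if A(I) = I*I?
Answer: 9085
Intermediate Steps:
A(I) = I²
-115*(A(-2) - 83) = -115*((-2)² - 83) = -115*(4 - 83) = -115*(-79) = 9085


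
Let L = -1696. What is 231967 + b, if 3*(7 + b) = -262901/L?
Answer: 1180475381/5088 ≈ 2.3201e+5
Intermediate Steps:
b = 227285/5088 (b = -7 + (-262901/(-1696))/3 = -7 + (-262901*(-1/1696))/3 = -7 + (1/3)*(262901/1696) = -7 + 262901/5088 = 227285/5088 ≈ 44.671)
231967 + b = 231967 + 227285/5088 = 1180475381/5088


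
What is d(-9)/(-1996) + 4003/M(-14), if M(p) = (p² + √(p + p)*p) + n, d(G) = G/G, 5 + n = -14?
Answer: 1414191059/73486732 + 112084*I*√7/36817 ≈ 19.244 + 8.0546*I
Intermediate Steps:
n = -19 (n = -5 - 14 = -19)
d(G) = 1
M(p) = -19 + p² + √2*p^(3/2) (M(p) = (p² + √(p + p)*p) - 19 = (p² + √(2*p)*p) - 19 = (p² + (√2*√p)*p) - 19 = (p² + √2*p^(3/2)) - 19 = -19 + p² + √2*p^(3/2))
d(-9)/(-1996) + 4003/M(-14) = 1/(-1996) + 4003/(-19 + (-14)² + √2*(-14)^(3/2)) = 1*(-1/1996) + 4003/(-19 + 196 + √2*(-14*I*√14)) = -1/1996 + 4003/(-19 + 196 - 28*I*√7) = -1/1996 + 4003/(177 - 28*I*√7)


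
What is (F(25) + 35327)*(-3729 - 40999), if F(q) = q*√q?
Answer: -1585697056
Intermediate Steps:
F(q) = q^(3/2)
(F(25) + 35327)*(-3729 - 40999) = (25^(3/2) + 35327)*(-3729 - 40999) = (125 + 35327)*(-44728) = 35452*(-44728) = -1585697056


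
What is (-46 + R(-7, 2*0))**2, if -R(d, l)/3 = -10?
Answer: 256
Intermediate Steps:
R(d, l) = 30 (R(d, l) = -3*(-10) = 30)
(-46 + R(-7, 2*0))**2 = (-46 + 30)**2 = (-16)**2 = 256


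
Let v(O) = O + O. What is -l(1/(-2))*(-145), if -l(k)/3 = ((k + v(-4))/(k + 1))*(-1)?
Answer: -7395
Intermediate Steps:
v(O) = 2*O
l(k) = 3*(-8 + k)/(1 + k) (l(k) = -3*(k + 2*(-4))/(k + 1)*(-1) = -3*(k - 8)/(1 + k)*(-1) = -3*(-8 + k)/(1 + k)*(-1) = -(-3)*(-8 + k)/(1 + k) = 3*(-8 + k)/(1 + k))
-l(1/(-2))*(-145) = -3*(-8 + 1/(-2))/(1 + 1/(-2))*(-145) = -3*(-8 - 1/2)/(1 - 1/2)*(-145) = -3*(-17/2)/(1/2)*(-145) = -3*2*(-17/2)*(-145) = -(-51)*(-145) = -1*7395 = -7395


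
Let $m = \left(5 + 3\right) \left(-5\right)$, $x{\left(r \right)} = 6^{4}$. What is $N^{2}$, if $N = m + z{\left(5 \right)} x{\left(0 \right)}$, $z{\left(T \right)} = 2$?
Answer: $6512704$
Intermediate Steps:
$x{\left(r \right)} = 1296$
$m = -40$ ($m = 8 \left(-5\right) = -40$)
$N = 2552$ ($N = -40 + 2 \cdot 1296 = -40 + 2592 = 2552$)
$N^{2} = 2552^{2} = 6512704$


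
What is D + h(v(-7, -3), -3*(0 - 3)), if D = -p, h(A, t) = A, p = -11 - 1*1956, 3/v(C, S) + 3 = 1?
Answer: 3931/2 ≈ 1965.5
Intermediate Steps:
v(C, S) = -3/2 (v(C, S) = 3/(-3 + 1) = 3/(-2) = 3*(-1/2) = -3/2)
p = -1967 (p = -11 - 1956 = -1967)
D = 1967 (D = -1*(-1967) = 1967)
D + h(v(-7, -3), -3*(0 - 3)) = 1967 - 3/2 = 3931/2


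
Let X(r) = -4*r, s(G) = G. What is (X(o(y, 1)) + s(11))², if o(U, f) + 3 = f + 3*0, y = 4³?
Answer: 361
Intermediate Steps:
y = 64
o(U, f) = -3 + f (o(U, f) = -3 + (f + 3*0) = -3 + (f + 0) = -3 + f)
(X(o(y, 1)) + s(11))² = (-4*(-3 + 1) + 11)² = (-4*(-2) + 11)² = (8 + 11)² = 19² = 361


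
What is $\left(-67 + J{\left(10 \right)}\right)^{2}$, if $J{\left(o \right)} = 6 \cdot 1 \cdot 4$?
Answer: $1849$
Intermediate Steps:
$J{\left(o \right)} = 24$ ($J{\left(o \right)} = 6 \cdot 4 = 24$)
$\left(-67 + J{\left(10 \right)}\right)^{2} = \left(-67 + 24\right)^{2} = \left(-43\right)^{2} = 1849$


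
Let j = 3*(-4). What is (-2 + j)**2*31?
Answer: 6076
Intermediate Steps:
j = -12
(-2 + j)**2*31 = (-2 - 12)**2*31 = (-14)**2*31 = 196*31 = 6076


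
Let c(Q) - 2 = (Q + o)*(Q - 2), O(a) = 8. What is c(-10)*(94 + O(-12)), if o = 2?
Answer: 9996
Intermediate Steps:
c(Q) = 2 + (-2 + Q)*(2 + Q) (c(Q) = 2 + (Q + 2)*(Q - 2) = 2 + (2 + Q)*(-2 + Q) = 2 + (-2 + Q)*(2 + Q))
c(-10)*(94 + O(-12)) = (-2 + (-10)²)*(94 + 8) = (-2 + 100)*102 = 98*102 = 9996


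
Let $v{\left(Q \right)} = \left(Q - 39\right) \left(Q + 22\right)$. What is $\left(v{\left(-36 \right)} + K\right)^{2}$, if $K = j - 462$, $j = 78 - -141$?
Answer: $651249$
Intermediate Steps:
$j = 219$ ($j = 78 + 141 = 219$)
$v{\left(Q \right)} = \left(-39 + Q\right) \left(22 + Q\right)$
$K = -243$ ($K = 219 - 462 = -243$)
$\left(v{\left(-36 \right)} + K\right)^{2} = \left(\left(-858 + \left(-36\right)^{2} - -612\right) - 243\right)^{2} = \left(\left(-858 + 1296 + 612\right) - 243\right)^{2} = \left(1050 - 243\right)^{2} = 807^{2} = 651249$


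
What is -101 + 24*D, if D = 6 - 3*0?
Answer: 43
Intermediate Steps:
D = 6 (D = 6 + 0 = 6)
-101 + 24*D = -101 + 24*6 = -101 + 144 = 43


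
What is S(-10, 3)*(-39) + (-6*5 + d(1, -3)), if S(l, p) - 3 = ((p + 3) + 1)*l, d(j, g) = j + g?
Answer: 2581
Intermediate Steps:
d(j, g) = g + j
S(l, p) = 3 + l*(4 + p) (S(l, p) = 3 + ((p + 3) + 1)*l = 3 + ((3 + p) + 1)*l = 3 + (4 + p)*l = 3 + l*(4 + p))
S(-10, 3)*(-39) + (-6*5 + d(1, -3)) = (3 + 4*(-10) - 10*3)*(-39) + (-6*5 + (-3 + 1)) = (3 - 40 - 30)*(-39) + (-30 - 2) = -67*(-39) - 32 = 2613 - 32 = 2581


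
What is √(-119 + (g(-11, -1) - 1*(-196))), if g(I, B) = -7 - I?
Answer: 9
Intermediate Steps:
√(-119 + (g(-11, -1) - 1*(-196))) = √(-119 + ((-7 - 1*(-11)) - 1*(-196))) = √(-119 + ((-7 + 11) + 196)) = √(-119 + (4 + 196)) = √(-119 + 200) = √81 = 9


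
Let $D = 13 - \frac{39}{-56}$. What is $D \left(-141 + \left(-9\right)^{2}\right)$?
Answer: $- \frac{11505}{14} \approx -821.79$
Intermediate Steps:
$D = \frac{767}{56}$ ($D = 13 - 39 \left(- \frac{1}{56}\right) = 13 - - \frac{39}{56} = 13 + \frac{39}{56} = \frac{767}{56} \approx 13.696$)
$D \left(-141 + \left(-9\right)^{2}\right) = \frac{767 \left(-141 + \left(-9\right)^{2}\right)}{56} = \frac{767 \left(-141 + 81\right)}{56} = \frac{767}{56} \left(-60\right) = - \frac{11505}{14}$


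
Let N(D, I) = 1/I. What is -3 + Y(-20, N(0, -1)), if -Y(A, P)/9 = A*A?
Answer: -3603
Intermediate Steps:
Y(A, P) = -9*A**2 (Y(A, P) = -9*A*A = -9*A**2)
-3 + Y(-20, N(0, -1)) = -3 - 9*(-20)**2 = -3 - 9*400 = -3 - 3600 = -3603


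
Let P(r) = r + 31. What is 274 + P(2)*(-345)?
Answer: -11111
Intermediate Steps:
P(r) = 31 + r
274 + P(2)*(-345) = 274 + (31 + 2)*(-345) = 274 + 33*(-345) = 274 - 11385 = -11111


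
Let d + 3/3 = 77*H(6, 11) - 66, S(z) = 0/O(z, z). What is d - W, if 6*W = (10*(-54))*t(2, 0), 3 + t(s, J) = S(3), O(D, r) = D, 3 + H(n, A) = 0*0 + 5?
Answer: -183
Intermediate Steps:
H(n, A) = 2 (H(n, A) = -3 + (0*0 + 5) = -3 + (0 + 5) = -3 + 5 = 2)
S(z) = 0 (S(z) = 0/z = 0)
t(s, J) = -3 (t(s, J) = -3 + 0 = -3)
W = 270 (W = ((10*(-54))*(-3))/6 = (-540*(-3))/6 = (⅙)*1620 = 270)
d = 87 (d = -1 + (77*2 - 66) = -1 + (154 - 66) = -1 + 88 = 87)
d - W = 87 - 1*270 = 87 - 270 = -183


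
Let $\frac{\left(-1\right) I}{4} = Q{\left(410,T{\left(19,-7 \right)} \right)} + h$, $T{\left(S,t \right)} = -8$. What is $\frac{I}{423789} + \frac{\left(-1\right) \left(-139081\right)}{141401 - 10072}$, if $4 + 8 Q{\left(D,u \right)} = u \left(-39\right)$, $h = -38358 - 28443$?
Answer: $\frac{94012407359}{55655785581} \approx 1.6892$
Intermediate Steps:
$h = -66801$ ($h = -38358 - 28443 = -66801$)
$Q{\left(D,u \right)} = - \frac{1}{2} - \frac{39 u}{8}$ ($Q{\left(D,u \right)} = - \frac{1}{2} + \frac{u \left(-39\right)}{8} = - \frac{1}{2} + \frac{\left(-39\right) u}{8} = - \frac{1}{2} - \frac{39 u}{8}$)
$I = 267050$ ($I = - 4 \left(\left(- \frac{1}{2} - -39\right) - 66801\right) = - 4 \left(\left(- \frac{1}{2} + 39\right) - 66801\right) = - 4 \left(\frac{77}{2} - 66801\right) = \left(-4\right) \left(- \frac{133525}{2}\right) = 267050$)
$\frac{I}{423789} + \frac{\left(-1\right) \left(-139081\right)}{141401 - 10072} = \frac{267050}{423789} + \frac{\left(-1\right) \left(-139081\right)}{141401 - 10072} = 267050 \cdot \frac{1}{423789} + \frac{139081}{131329} = \frac{267050}{423789} + 139081 \cdot \frac{1}{131329} = \frac{267050}{423789} + \frac{139081}{131329} = \frac{94012407359}{55655785581}$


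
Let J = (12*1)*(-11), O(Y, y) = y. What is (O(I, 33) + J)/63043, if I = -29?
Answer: -99/63043 ≈ -0.0015704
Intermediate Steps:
J = -132 (J = 12*(-11) = -132)
(O(I, 33) + J)/63043 = (33 - 132)/63043 = -99*1/63043 = -99/63043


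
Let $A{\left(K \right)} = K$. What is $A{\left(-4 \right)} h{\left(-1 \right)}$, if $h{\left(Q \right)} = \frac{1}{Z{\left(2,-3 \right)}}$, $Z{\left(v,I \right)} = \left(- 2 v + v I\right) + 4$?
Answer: $\frac{2}{3} \approx 0.66667$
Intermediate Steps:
$Z{\left(v,I \right)} = 4 - 2 v + I v$ ($Z{\left(v,I \right)} = \left(- 2 v + I v\right) + 4 = 4 - 2 v + I v$)
$h{\left(Q \right)} = - \frac{1}{6}$ ($h{\left(Q \right)} = \frac{1}{4 - 4 - 6} = \frac{1}{-6} = - \frac{1}{6}$)
$A{\left(-4 \right)} h{\left(-1 \right)} = \left(-4\right) \left(- \frac{1}{6}\right) = \frac{2}{3}$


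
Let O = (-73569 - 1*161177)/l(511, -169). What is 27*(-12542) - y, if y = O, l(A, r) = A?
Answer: -172807228/511 ≈ -3.3817e+5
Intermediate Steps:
O = -234746/511 (O = (-73569 - 1*161177)/511 = (-73569 - 161177)*(1/511) = -234746*1/511 = -234746/511 ≈ -459.39)
y = -234746/511 ≈ -459.39
27*(-12542) - y = 27*(-12542) - 1*(-234746/511) = -338634 + 234746/511 = -172807228/511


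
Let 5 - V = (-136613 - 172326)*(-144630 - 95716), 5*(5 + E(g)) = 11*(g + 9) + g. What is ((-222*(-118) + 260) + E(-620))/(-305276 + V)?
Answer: -124914/371262790825 ≈ -3.3646e-7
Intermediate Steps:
E(g) = 74/5 + 12*g/5 (E(g) = -5 + (11*(g + 9) + g)/5 = -5 + (11*(9 + g) + g)/5 = -5 + ((99 + 11*g) + g)/5 = -5 + (99 + 12*g)/5 = -5 + (99/5 + 12*g/5) = 74/5 + 12*g/5)
V = -74252252889 (V = 5 - (-136613 - 172326)*(-144630 - 95716) = 5 - (-308939)*(-240346) = 5 - 1*74252252894 = 5 - 74252252894 = -74252252889)
((-222*(-118) + 260) + E(-620))/(-305276 + V) = ((-222*(-118) + 260) + (74/5 + (12/5)*(-620)))/(-305276 - 74252252889) = ((26196 + 260) + (74/5 - 1488))/(-74252558165) = (26456 - 7366/5)*(-1/74252558165) = (124914/5)*(-1/74252558165) = -124914/371262790825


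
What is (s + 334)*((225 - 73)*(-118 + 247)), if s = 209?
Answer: 10647144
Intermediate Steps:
(s + 334)*((225 - 73)*(-118 + 247)) = (209 + 334)*((225 - 73)*(-118 + 247)) = 543*(152*129) = 543*19608 = 10647144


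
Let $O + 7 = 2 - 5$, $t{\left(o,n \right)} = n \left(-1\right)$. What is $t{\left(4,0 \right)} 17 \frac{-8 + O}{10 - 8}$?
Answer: $0$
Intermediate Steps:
$t{\left(o,n \right)} = - n$
$O = -10$ ($O = -7 + \left(2 - 5\right) = -7 - 3 = -10$)
$t{\left(4,0 \right)} 17 \frac{-8 + O}{10 - 8} = \left(-1\right) 0 \cdot 17 \frac{-8 - 10}{10 - 8} = 0 \cdot 17 \left(- \frac{18}{2}\right) = 0 \left(\left(-18\right) \frac{1}{2}\right) = 0 \left(-9\right) = 0$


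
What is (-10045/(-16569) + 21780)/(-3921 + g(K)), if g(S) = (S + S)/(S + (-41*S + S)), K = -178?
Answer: -670211035/120654669 ≈ -5.5548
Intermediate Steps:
g(S) = -2/39 (g(S) = (2*S)/(S - 40*S) = (2*S)/((-39*S)) = (2*S)*(-1/(39*S)) = -2/39)
(-10045/(-16569) + 21780)/(-3921 + g(K)) = (-10045/(-16569) + 21780)/(-3921 - 2/39) = (-10045*(-1/16569) + 21780)/(-152921/39) = (1435/2367 + 21780)*(-39/152921) = (51554695/2367)*(-39/152921) = -670211035/120654669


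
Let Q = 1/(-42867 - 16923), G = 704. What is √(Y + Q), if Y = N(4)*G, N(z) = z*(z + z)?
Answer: √80534087825010/59790 ≈ 150.09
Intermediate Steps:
N(z) = 2*z² (N(z) = z*(2*z) = 2*z²)
Q = -1/59790 (Q = 1/(-59790) = -1/59790 ≈ -1.6725e-5)
Y = 22528 (Y = (2*4²)*704 = (2*16)*704 = 32*704 = 22528)
√(Y + Q) = √(22528 - 1/59790) = √(1346949119/59790) = √80534087825010/59790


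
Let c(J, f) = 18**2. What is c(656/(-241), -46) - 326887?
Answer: -326563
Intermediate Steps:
c(J, f) = 324
c(656/(-241), -46) - 326887 = 324 - 326887 = -326563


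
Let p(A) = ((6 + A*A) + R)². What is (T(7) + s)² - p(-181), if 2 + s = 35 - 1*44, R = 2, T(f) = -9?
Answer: -1073806961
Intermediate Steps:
s = -11 (s = -2 + (35 - 1*44) = -2 + (35 - 44) = -2 - 9 = -11)
p(A) = (8 + A²)² (p(A) = ((6 + A*A) + 2)² = ((6 + A²) + 2)² = (8 + A²)²)
(T(7) + s)² - p(-181) = (-9 - 11)² - (8 + (-181)²)² = (-20)² - (8 + 32761)² = 400 - 1*32769² = 400 - 1*1073807361 = 400 - 1073807361 = -1073806961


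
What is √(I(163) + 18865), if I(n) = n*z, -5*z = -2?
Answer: √473255/5 ≈ 137.59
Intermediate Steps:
z = ⅖ (z = -⅕*(-2) = ⅖ ≈ 0.40000)
I(n) = 2*n/5 (I(n) = n*(⅖) = 2*n/5)
√(I(163) + 18865) = √((⅖)*163 + 18865) = √(326/5 + 18865) = √(94651/5) = √473255/5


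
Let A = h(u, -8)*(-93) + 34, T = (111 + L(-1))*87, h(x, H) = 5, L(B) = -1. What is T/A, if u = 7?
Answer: -9570/431 ≈ -22.204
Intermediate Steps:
T = 9570 (T = (111 - 1)*87 = 110*87 = 9570)
A = -431 (A = 5*(-93) + 34 = -465 + 34 = -431)
T/A = 9570/(-431) = 9570*(-1/431) = -9570/431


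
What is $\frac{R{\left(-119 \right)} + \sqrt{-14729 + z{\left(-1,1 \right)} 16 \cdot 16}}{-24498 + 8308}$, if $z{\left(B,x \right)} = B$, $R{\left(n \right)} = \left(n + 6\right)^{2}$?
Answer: $- \frac{12769}{16190} - \frac{9 i \sqrt{185}}{16190} \approx -0.7887 - 0.007561 i$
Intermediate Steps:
$R{\left(n \right)} = \left(6 + n\right)^{2}$
$\frac{R{\left(-119 \right)} + \sqrt{-14729 + z{\left(-1,1 \right)} 16 \cdot 16}}{-24498 + 8308} = \frac{\left(6 - 119\right)^{2} + \sqrt{-14729 + \left(-1\right) 16 \cdot 16}}{-24498 + 8308} = \frac{\left(-113\right)^{2} + \sqrt{-14729 - 256}}{-16190} = \left(12769 + \sqrt{-14729 - 256}\right) \left(- \frac{1}{16190}\right) = \left(12769 + \sqrt{-14985}\right) \left(- \frac{1}{16190}\right) = \left(12769 + 9 i \sqrt{185}\right) \left(- \frac{1}{16190}\right) = - \frac{12769}{16190} - \frac{9 i \sqrt{185}}{16190}$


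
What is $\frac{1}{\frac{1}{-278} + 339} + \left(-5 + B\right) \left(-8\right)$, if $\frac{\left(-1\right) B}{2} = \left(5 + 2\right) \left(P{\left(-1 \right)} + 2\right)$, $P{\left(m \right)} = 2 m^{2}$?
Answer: $\frac{45989886}{94241} \approx 488.0$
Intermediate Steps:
$B = -56$ ($B = - 2 \left(5 + 2\right) \left(2 \left(-1\right)^{2} + 2\right) = - 2 \cdot 7 \left(2 \cdot 1 + 2\right) = - 2 \cdot 7 \left(2 + 2\right) = - 2 \cdot 7 \cdot 4 = \left(-2\right) 28 = -56$)
$\frac{1}{\frac{1}{-278} + 339} + \left(-5 + B\right) \left(-8\right) = \frac{1}{\frac{1}{-278} + 339} + \left(-5 - 56\right) \left(-8\right) = \frac{1}{- \frac{1}{278} + 339} - -488 = \frac{1}{\frac{94241}{278}} + 488 = \frac{278}{94241} + 488 = \frac{45989886}{94241}$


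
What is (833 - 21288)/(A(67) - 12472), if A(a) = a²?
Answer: 20455/7983 ≈ 2.5623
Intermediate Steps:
(833 - 21288)/(A(67) - 12472) = (833 - 21288)/(67² - 12472) = -20455/(4489 - 12472) = -20455/(-7983) = -20455*(-1/7983) = 20455/7983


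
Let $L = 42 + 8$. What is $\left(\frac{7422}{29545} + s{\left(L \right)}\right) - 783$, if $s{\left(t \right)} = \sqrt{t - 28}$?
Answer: $- \frac{23126313}{29545} + \sqrt{22} \approx -778.06$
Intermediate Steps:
$L = 50$
$s{\left(t \right)} = \sqrt{-28 + t}$
$\left(\frac{7422}{29545} + s{\left(L \right)}\right) - 783 = \left(\frac{7422}{29545} + \sqrt{-28 + 50}\right) - 783 = \left(7422 \cdot \frac{1}{29545} + \sqrt{22}\right) - 783 = \left(\frac{7422}{29545} + \sqrt{22}\right) - 783 = - \frac{23126313}{29545} + \sqrt{22}$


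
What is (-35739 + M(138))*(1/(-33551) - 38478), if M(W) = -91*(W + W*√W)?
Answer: 62350237879563/33551 + 2316009829926*√138/4793 ≈ 7.5348e+9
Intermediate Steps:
M(W) = -91*W - 91*W^(3/2) (M(W) = -91*(W + W^(3/2)) = -91*W - 91*W^(3/2))
(-35739 + M(138))*(1/(-33551) - 38478) = (-35739 + (-91*138 - 12558*√138))*(1/(-33551) - 38478) = (-35739 + (-12558 - 12558*√138))*(-1/33551 - 38478) = (-35739 + (-12558 - 12558*√138))*(-1290975379/33551) = (-48297 - 12558*√138)*(-1290975379/33551) = 62350237879563/33551 + 2316009829926*√138/4793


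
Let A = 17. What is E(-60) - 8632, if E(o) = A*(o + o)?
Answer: -10672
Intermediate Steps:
E(o) = 34*o (E(o) = 17*(o + o) = 17*(2*o) = 34*o)
E(-60) - 8632 = 34*(-60) - 8632 = -2040 - 8632 = -10672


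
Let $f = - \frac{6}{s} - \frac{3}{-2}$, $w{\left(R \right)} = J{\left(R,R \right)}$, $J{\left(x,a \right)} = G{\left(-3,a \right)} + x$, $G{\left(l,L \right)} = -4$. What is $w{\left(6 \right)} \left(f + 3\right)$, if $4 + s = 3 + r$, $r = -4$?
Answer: $\frac{57}{5} \approx 11.4$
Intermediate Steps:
$J{\left(x,a \right)} = -4 + x$
$w{\left(R \right)} = -4 + R$
$s = -5$ ($s = -4 + \left(3 - 4\right) = -4 - 1 = -5$)
$f = \frac{27}{10}$ ($f = - \frac{6}{-5} - \frac{3}{-2} = \left(-6\right) \left(- \frac{1}{5}\right) - - \frac{3}{2} = \frac{6}{5} + \frac{3}{2} = \frac{27}{10} \approx 2.7$)
$w{\left(6 \right)} \left(f + 3\right) = \left(-4 + 6\right) \left(\frac{27}{10} + 3\right) = 2 \cdot \frac{57}{10} = \frac{57}{5}$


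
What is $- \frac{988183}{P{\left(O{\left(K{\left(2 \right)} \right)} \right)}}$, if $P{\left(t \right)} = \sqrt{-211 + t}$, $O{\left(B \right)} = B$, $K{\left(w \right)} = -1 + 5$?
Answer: $\frac{988183 i \sqrt{23}}{69} \approx 68684.0 i$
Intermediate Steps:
$K{\left(w \right)} = 4$
$- \frac{988183}{P{\left(O{\left(K{\left(2 \right)} \right)} \right)}} = - \frac{988183}{\sqrt{-211 + 4}} = - \frac{988183}{\sqrt{-207}} = - \frac{988183}{3 i \sqrt{23}} = - 988183 \left(- \frac{i \sqrt{23}}{69}\right) = \frac{988183 i \sqrt{23}}{69}$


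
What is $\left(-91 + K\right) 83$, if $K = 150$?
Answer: $4897$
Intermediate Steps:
$\left(-91 + K\right) 83 = \left(-91 + 150\right) 83 = 59 \cdot 83 = 4897$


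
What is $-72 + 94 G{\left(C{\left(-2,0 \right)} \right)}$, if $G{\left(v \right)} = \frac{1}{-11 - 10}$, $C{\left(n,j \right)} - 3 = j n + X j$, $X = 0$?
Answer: $- \frac{1606}{21} \approx -76.476$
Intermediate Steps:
$C{\left(n,j \right)} = 3 + j n$ ($C{\left(n,j \right)} = 3 + \left(j n + 0 j\right) = 3 + \left(j n + 0\right) = 3 + j n$)
$G{\left(v \right)} = - \frac{1}{21}$ ($G{\left(v \right)} = \frac{1}{-21} = - \frac{1}{21}$)
$-72 + 94 G{\left(C{\left(-2,0 \right)} \right)} = -72 + 94 \left(- \frac{1}{21}\right) = -72 - \frac{94}{21} = - \frac{1606}{21}$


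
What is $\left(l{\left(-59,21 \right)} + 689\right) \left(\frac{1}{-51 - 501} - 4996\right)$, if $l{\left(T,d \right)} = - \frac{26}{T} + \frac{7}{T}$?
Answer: $- \frac{56079720655}{16284} \approx -3.4439 \cdot 10^{6}$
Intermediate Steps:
$l{\left(T,d \right)} = - \frac{19}{T}$
$\left(l{\left(-59,21 \right)} + 689\right) \left(\frac{1}{-51 - 501} - 4996\right) = \left(- \frac{19}{-59} + 689\right) \left(\frac{1}{-51 - 501} - 4996\right) = \left(\left(-19\right) \left(- \frac{1}{59}\right) + 689\right) \left(\frac{1}{-552} - 4996\right) = \left(\frac{19}{59} + 689\right) \left(- \frac{1}{552} - 4996\right) = \frac{40670}{59} \left(- \frac{2757793}{552}\right) = - \frac{56079720655}{16284}$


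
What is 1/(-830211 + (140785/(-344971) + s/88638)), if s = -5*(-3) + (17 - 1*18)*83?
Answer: -81758127/67876529803564 ≈ -1.2045e-6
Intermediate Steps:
s = -68 (s = 15 + (17 - 18)*83 = 15 - 1*83 = 15 - 83 = -68)
1/(-830211 + (140785/(-344971) + s/88638)) = 1/(-830211 + (140785/(-344971) - 68/88638)) = 1/(-830211 + (140785*(-1/344971) - 68*1/88638)) = 1/(-830211 + (-140785/344971 - 2/2607)) = 1/(-830211 - 33428767/81758127) = 1/(-67876529803564/81758127) = -81758127/67876529803564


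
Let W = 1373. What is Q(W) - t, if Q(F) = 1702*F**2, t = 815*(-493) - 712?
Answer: 3208892065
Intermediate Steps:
t = -402507 (t = -401795 - 712 = -402507)
Q(W) - t = 1702*1373**2 - 1*(-402507) = 1702*1885129 + 402507 = 3208489558 + 402507 = 3208892065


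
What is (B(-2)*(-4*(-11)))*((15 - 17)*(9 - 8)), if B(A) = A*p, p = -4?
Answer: -704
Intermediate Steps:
B(A) = -4*A (B(A) = A*(-4) = -4*A)
(B(-2)*(-4*(-11)))*((15 - 17)*(9 - 8)) = ((-4*(-2))*(-4*(-11)))*((15 - 17)*(9 - 8)) = (8*44)*(-2*1) = 352*(-2) = -704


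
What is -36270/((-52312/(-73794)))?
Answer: -51471315/1006 ≈ -51164.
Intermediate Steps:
-36270/((-52312/(-73794))) = -36270/((-52312*(-1/73794))) = -36270/26156/36897 = -36270*36897/26156 = -51471315/1006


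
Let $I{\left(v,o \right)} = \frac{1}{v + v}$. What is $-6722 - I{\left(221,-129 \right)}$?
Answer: $- \frac{2971125}{442} \approx -6722.0$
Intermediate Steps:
$I{\left(v,o \right)} = \frac{1}{2 v}$
$-6722 - I{\left(221,-129 \right)} = -6722 - \frac{1}{2 \cdot 221} = -6722 - \frac{1}{2} \cdot \frac{1}{221} = -6722 - \frac{1}{442} = - \frac{2971125}{442}$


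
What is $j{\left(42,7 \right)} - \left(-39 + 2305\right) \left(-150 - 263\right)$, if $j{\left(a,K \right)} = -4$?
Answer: $935854$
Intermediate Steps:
$j{\left(42,7 \right)} - \left(-39 + 2305\right) \left(-150 - 263\right) = -4 - \left(-39 + 2305\right) \left(-150 - 263\right) = -4 - 2266 \left(-413\right) = -4 - -935858 = -4 + 935858 = 935854$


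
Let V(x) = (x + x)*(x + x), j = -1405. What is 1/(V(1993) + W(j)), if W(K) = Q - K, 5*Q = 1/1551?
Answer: 7755/123223855756 ≈ 6.2934e-8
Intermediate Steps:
Q = 1/7755 (Q = (1/5)/1551 = (1/5)*(1/1551) = 1/7755 ≈ 0.00012895)
V(x) = 4*x**2 (V(x) = (2*x)*(2*x) = 4*x**2)
W(K) = 1/7755 - K
1/(V(1993) + W(j)) = 1/(4*1993**2 + (1/7755 - 1*(-1405))) = 1/(4*3972049 + (1/7755 + 1405)) = 1/(15888196 + 10895776/7755) = 1/(123223855756/7755) = 7755/123223855756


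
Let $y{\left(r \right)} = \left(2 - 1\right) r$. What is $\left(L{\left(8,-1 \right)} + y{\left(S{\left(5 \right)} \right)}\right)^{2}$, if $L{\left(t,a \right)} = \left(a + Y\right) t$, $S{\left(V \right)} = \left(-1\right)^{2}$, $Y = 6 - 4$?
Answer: $81$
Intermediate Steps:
$Y = 2$
$S{\left(V \right)} = 1$
$y{\left(r \right)} = r$ ($y{\left(r \right)} = 1 r = r$)
$L{\left(t,a \right)} = t \left(2 + a\right)$ ($L{\left(t,a \right)} = \left(a + 2\right) t = \left(2 + a\right) t = t \left(2 + a\right)$)
$\left(L{\left(8,-1 \right)} + y{\left(S{\left(5 \right)} \right)}\right)^{2} = \left(8 \left(2 - 1\right) + 1\right)^{2} = \left(8 \cdot 1 + 1\right)^{2} = \left(8 + 1\right)^{2} = 9^{2} = 81$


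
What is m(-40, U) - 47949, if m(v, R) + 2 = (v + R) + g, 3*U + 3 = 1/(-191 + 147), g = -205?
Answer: -6362005/132 ≈ -48197.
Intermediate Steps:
U = -133/132 (U = -1 + 1/(3*(-191 + 147)) = -1 + (1/3)/(-44) = -1 + (1/3)*(-1/44) = -1 - 1/132 = -133/132 ≈ -1.0076)
m(v, R) = -207 + R + v (m(v, R) = -2 + ((v + R) - 205) = -2 + ((R + v) - 205) = -2 + (-205 + R + v) = -207 + R + v)
m(-40, U) - 47949 = (-207 - 133/132 - 40) - 47949 = -32737/132 - 47949 = -6362005/132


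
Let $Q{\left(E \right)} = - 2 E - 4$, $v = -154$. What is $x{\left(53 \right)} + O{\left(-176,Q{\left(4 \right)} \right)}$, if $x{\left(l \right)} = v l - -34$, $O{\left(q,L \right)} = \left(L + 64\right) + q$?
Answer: $-8252$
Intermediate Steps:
$Q{\left(E \right)} = -4 - 2 E$
$O{\left(q,L \right)} = 64 + L + q$ ($O{\left(q,L \right)} = \left(64 + L\right) + q = 64 + L + q$)
$x{\left(l \right)} = 34 - 154 l$ ($x{\left(l \right)} = - 154 l - -34 = - 154 l + 34 = 34 - 154 l$)
$x{\left(53 \right)} + O{\left(-176,Q{\left(4 \right)} \right)} = \left(34 - 8162\right) - 124 = -8128 - 124 = -8252$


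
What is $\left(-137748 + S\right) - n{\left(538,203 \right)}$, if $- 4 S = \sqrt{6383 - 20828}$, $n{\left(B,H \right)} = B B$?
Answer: $-427192 - \frac{3 i \sqrt{1605}}{4} \approx -4.2719 \cdot 10^{5} - 30.047 i$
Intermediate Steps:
$n{\left(B,H \right)} = B^{2}$
$S = - \frac{3 i \sqrt{1605}}{4}$ ($S = - \frac{\sqrt{6383 - 20828}}{4} = - \frac{\sqrt{-14445}}{4} = - \frac{3 i \sqrt{1605}}{4} \approx - 30.047 i$)
$\left(-137748 + S\right) - n{\left(538,203 \right)} = \left(-137748 - \frac{3 i \sqrt{1605}}{4}\right) - 538^{2} = \left(-137748 - \frac{3 i \sqrt{1605}}{4}\right) - 289444 = -427192 - \frac{3 i \sqrt{1605}}{4}$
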